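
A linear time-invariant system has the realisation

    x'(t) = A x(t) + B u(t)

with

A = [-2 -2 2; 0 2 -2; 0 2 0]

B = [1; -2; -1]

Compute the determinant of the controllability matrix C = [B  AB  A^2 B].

0

AB = [[0], [-2], [-4]]
A^2B = [[-4], [4], [-4]]
Controllability matrix C = [B  AB  A^2B] = [[1, 0, -4], [-2, -2, 4], [-1, -4, -4]]
Expanding along the first row, det(C) = 1·((-2)·(-4) - 4·(-4)) - 0·((-2)·(-4) - 4·(-1)) + (-4)·((-2)·(-4) - (-2)·(-1)) = 1·24 - 0·12 + (-4)·6 = 0
Since det(C) = 0, rank(C) < 3 and the system is not completely controllable.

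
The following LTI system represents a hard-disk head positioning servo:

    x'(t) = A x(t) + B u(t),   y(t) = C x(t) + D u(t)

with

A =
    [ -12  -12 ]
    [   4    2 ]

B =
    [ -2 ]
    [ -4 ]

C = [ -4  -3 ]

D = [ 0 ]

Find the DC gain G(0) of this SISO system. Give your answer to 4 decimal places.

G(0) = C(-A)^{-1}B + D = -C A^{-1} B + D.
det A = 24, so A^{-1} = (1/24)·adj(A) = [[1/12, 1/2], [-1/6, -1/2]]
A^{-1} B = [-13/6, 7/3]^T
C A^{-1} B = 5/3
G(0) = D - C A^{-1} B = 0 - (5/3) = -5/3 ≈ -1.6667

-1.6667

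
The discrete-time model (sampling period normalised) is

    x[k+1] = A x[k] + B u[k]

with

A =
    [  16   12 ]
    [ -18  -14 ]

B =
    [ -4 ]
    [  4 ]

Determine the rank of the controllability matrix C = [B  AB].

1

AB = [[-16], [16]]
Controllability matrix C = [B  AB] = [[-4, -16], [4, 16]]
Every column of C is a scalar multiple of column 1 = [-4, 4] (multipliers 1, 4), so the columns span a one-dimensional space.
C ≠ 0, hence rank(C) = 1.
rank(C) = 1 < n = 2, so the pair (A, B) is not completely controllable.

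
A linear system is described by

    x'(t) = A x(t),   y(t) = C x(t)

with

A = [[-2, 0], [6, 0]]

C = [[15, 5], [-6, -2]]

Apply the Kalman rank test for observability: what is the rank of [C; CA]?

1

CA = [[0, 0], [0, 0]]
Observability matrix O = [C; CA] = [[15, 5], [-6, -2], [0, 0], [0, 0]]
Every row of O is a scalar multiple of row 1 = [15, 5] (multipliers 1, -2/5, 0, 0), so the rows span a one-dimensional space.
O ≠ 0, hence rank(O) = 1.
rank(O) = 1 < n = 2, so the pair (A, C) is not completely observable.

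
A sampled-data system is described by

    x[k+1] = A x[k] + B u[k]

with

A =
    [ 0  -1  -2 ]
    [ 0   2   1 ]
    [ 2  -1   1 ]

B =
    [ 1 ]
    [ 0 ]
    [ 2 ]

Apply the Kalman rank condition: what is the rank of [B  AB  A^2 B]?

AB = [[-4], [2], [4]]
A^2B = [[-10], [8], [-6]]
Controllability matrix C = [B  AB  A^2B] = [[1, -4, -10], [0, 2, 8], [2, 4, -6]]
det(C) = 1·(2·(-6) - 8·4) - (-4)·(0·(-6) - 8·2) + (-10)·(0·4 - 2·2) = 1·(-44) - (-4)·(-16) + (-10)·(-4) = -68 ≠ 0, so rank(C) = 3.
rank(C) = 3 = n, so the pair (A, B) is completely controllable.

3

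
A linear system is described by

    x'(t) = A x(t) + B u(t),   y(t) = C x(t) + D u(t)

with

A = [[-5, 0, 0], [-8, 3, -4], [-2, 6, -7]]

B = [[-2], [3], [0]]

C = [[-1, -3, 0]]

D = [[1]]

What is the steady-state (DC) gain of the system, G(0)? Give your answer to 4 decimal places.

-38.8000

G(0) = C(-A)^{-1}B + D = -C A^{-1} B + D.
det A = -15, so A^{-1} = (1/-15)·adj(A) = [[-1/5, 0, 0], [16/5, -7/3, 4/3], [14/5, -2, 1]]
A^{-1} B = [2/5, -67/5, -58/5]^T
C A^{-1} B = 199/5
G(0) = D - C A^{-1} B = 1 - (199/5) = -194/5 ≈ -38.8000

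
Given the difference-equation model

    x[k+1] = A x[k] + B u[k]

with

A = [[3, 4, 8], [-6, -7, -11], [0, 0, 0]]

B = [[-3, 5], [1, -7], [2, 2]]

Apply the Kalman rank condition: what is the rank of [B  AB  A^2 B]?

AB = [[11, 3], [-11, -3], [0, 0]]
A^2B = [[-11, -3], [11, 3], [0, 0]]
Controllability matrix C = [B  AB  A^2B] = [[-3, 5, 11, 3, -11, -3], [1, -7, -11, -3, 11, 3], [2, 2, 0, 0, 0, 0]]
The rows r1, r2, r3 of C are linearly dependent: r1 + r2 + r3 = 0 (check each entry), so rank(C) ≤ 2.
The 2×2 minor from rows 1, 2, columns 1, 2 is (-3)·(-7) - 5·1 = 21 - 5 = 16 ≠ 0, so rank(C) = 2.
rank(C) = 2 < n = 3, so the pair (A, B) is not completely controllable.

2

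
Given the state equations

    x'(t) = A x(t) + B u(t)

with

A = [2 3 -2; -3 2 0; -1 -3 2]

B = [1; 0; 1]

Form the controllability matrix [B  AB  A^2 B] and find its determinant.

-60

AB = [[0], [-3], [1]]
A^2B = [[-11], [-6], [11]]
Controllability matrix C = [B  AB  A^2B] = [[1, 0, -11], [0, -3, -6], [1, 1, 11]]
Expanding along the first row, det(C) = 1·((-3)·11 - (-6)·1) - 0·(0·11 - (-6)·1) + (-11)·(0·1 - (-3)·1) = 1·(-27) - 0·6 + (-11)·3 = -60
Since det(C) ≠ 0, rank(C) = 3 and the system is completely controllable.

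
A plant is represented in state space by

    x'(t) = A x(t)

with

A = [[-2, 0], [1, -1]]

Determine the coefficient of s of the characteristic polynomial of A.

For a 2×2 matrix, det(sI - A) = s^2 - (tr A)s + det A.
tr A = -3, det A = 2.
So p(s) = s^2 + 3s + 2.
The coefficient of s is 3.

3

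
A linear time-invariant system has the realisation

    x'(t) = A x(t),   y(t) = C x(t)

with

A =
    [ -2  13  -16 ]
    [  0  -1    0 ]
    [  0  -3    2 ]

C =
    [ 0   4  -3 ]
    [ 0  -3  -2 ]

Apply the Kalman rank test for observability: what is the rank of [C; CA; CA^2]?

CA = [[0, 5, -6], [0, 9, -4]]
CA^2 = [[0, 13, -12], [0, 3, -8]]
Observability matrix O = [C; CA; CA^2] = [[0, 4, -3], [0, -3, -2], [0, 5, -6], [0, 9, -4], [0, 13, -12], [0, 3, -8]]
Column 1 of O is identically zero, so rank(O) ≤ 2.
The 2×2 minor from rows 1, 2, columns 2, 3 is 4·(-2) - (-3)·(-3) = -8 - 9 = -17 ≠ 0, so rank(O) = 2.
rank(O) = 2 < n = 3, so the pair (A, C) is not completely observable.

2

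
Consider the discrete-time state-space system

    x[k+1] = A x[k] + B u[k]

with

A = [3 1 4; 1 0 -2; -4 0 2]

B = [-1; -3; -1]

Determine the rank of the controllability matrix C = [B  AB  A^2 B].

3

AB = [[-10], [1], [2]]
A^2B = [[-21], [-14], [44]]
Controllability matrix C = [B  AB  A^2B] = [[-1, -10, -21], [-3, 1, -14], [-1, 2, 44]]
det(C) = (-1)·(1·44 - (-14)·2) - (-10)·((-3)·44 - (-14)·(-1)) + (-21)·((-3)·2 - 1·(-1)) = (-1)·72 - (-10)·(-146) + (-21)·(-5) = -1427 ≠ 0, so rank(C) = 3.
rank(C) = 3 = n, so the pair (A, B) is completely controllable.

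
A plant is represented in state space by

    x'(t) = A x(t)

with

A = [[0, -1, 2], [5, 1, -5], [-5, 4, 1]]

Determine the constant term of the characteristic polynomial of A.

-30

Expand det(sI - A) for the 3×3 matrix.
p(s) = s^3 - 2s^2 + 36s - 30.
(Check: constant term = det(-A) = (-1)^3 det A = -30; coefficient of s^2 = -tr A = -2.)
The constant term is -30.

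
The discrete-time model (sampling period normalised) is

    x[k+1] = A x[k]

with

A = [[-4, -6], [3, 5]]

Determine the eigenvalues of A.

det(zI - A) = z^2 - (tr A)z + det A, with tr A = (-4) + 5 = 1 and det A = (-4)·5 - (-6)·3 = -20 - (-18) = -2.
So p(z) = det(zI - A) = z^2 - z - 2.
Factor z^2 - z - 2: two numbers with sum 1 and product -2 are 2 and -1, so z^2 - z - 2 = (z - 2)(z + 1).
Hence p(z) = (z - 2) (z + 1), with roots -1, 2.

-1, 2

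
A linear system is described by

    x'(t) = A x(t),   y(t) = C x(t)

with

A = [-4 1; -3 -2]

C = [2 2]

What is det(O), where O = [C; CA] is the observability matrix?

CA = [[-14, -2]]
Observability matrix O = [C; CA] = [[2, 2], [-14, -2]]
det(O) = 2·(-2) - 2·(-14) = -4 - (-28) = 24
Since det(O) ≠ 0, rank(O) = 2 and the system is completely observable.

24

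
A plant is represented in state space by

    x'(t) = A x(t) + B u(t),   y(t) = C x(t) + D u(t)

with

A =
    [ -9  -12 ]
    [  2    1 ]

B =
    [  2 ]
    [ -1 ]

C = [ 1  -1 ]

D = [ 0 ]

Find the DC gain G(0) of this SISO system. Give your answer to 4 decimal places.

1.0000

G(0) = C(-A)^{-1}B + D = -C A^{-1} B + D.
det A = 15, so A^{-1} = (1/15)·adj(A) = [[1/15, 4/5], [-2/15, -3/5]]
A^{-1} B = [-2/3, 1/3]^T
C A^{-1} B = -1
G(0) = D - C A^{-1} B = 0 - (-1) = 1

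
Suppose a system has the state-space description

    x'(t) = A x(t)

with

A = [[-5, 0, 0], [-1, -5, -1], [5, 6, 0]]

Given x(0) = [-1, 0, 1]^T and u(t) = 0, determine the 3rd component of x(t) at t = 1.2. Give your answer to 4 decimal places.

0.0025

det(sI - A) = s^3 - (tr A)s^2 + (M11 + M22 + M33)s - det A, where Mii is the 2×2 principal minor of A obtained by deleting row i and column i.
tr A = (-5) + (-5) + 0 = -10; M11 = (-5)·0 - (-1)·6 = 0 - (-6) = 6; M22 = (-5)·0 - 0·5 = 0 - 0 = 0; M33 = (-5)·(-5) - 0·(-1) = 25 - 0 = 25; sum of minors = 31.
det A = (-5)·((-5)·0 - (-1)·6) - 0·((-1)·0 - (-1)·5) + 0·((-1)·6 - (-5)·5) = (-5)·6 - 0·5 + 0·19 = -30.
So p(s) = det(sI - A) = s^3 + 10s^2 + 31s + 30.
Rational-root test: any integer root divides 30. Testing small divisors, s = -2 works: p(-2) = -8 + 40 + (-62) + 30 = 0, so (s + 2) is a factor.
Dividing, p(s) = (s + 2)(s^2 + 8s + 15).
Factor s^2 + 8s + 15: two numbers with sum -8 and product 15 are -3 and -5, so s^2 + 8s + 15 = (s + 3)(s + 5).
Hence p(s) = (s + 2) (s + 3) (s + 5), with roots -5, -3, -2.
The eigenvalues -5, -3, -2 are distinct and real, so A is diagonalisable and x(t) = e^{At} x(0) = V diag(e^{λ_i t}) V^{-1} x(0), where the columns of V are the eigenvectors.
λ = -5: A - (-5)I = [[0, 0, 0], [-1, 0, -1], [5, 6, 5]]. v must be orthogonal to every row; (row 2) × (row 3) = [6, 0, -6], so take v_1 = [-1, 0, 1]^T.
λ = -3: A - (-3)I = [[-2, 0, 0], [-1, -2, -1], [5, 6, 3]]. v must be orthogonal to every row; (row 1) × (row 2) = [0, -2, 4], so take v_2 = [0, 1, -2]^T.
λ = -2: A - (-2)I = [[-3, 0, 0], [-1, -3, -1], [5, 6, 2]]. v must be orthogonal to every row; (row 1) × (row 2) = [0, -3, 9], so take v_3 = [0, -1, 3]^T.
V = [v_1 v_2 v_3] = [[-1, 0, 0], [0, 1, -1], [1, -2, 3]] has det V = -1, so V^{-1} = adj(V)/det V = [[-1, 0, 0], [1, 3, 1], [1, 2, 1]].
Modal coordinates z(0) = V^{-1} x(0): (-1)·(-1) + 0·0 + 0·1 = 1; 1·(-1) + 3·0 + 1·1 = 0; 1·(-1) + 2·0 + 1·1 = 0; so z(0) = [1, 0, 0]^T.
x_3(t) = Σ_i (v_i)_3 · z_i(0) · e^{λ_i t} (row 3 of V times the modal terms).
x_3(1.2) = 1·1·e^{-5·1.2} + (-2)·0·e^{-3·1.2} + 3·0·e^{-2·1.2} = 1·0.002479 + 0·0.027324 + 0·0.090718 = 0.0025.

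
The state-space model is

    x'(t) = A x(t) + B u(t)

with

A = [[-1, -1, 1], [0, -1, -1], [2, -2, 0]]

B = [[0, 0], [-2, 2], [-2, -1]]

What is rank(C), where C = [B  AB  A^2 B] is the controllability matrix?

AB = [[0, -3], [4, -1], [4, -4]]
A^2B = [[0, 0], [-8, 5], [-8, -4]]
Controllability matrix C = [B  AB  A^2B] = [[0, 0, 0, -3, 0, 0], [-2, 2, 4, -1, -8, 5], [-2, -1, 4, -4, -8, -4]]
Take the 3×3 submatrix of C formed by columns 1, 2, 4: [[0, 0, -3], [-2, 2, -1], [-2, -1, -4]]. Its determinant is 0·(2·(-4) - (-1)·(-1)) - 0·((-2)·(-4) - (-1)·(-2)) + (-3)·((-2)·(-1) - 2·(-2)) = 0·(-9) - 0·6 + (-3)·6 = -18 ≠ 0.
So rank(C) ≥ 3; since C has 3 rows, rank(C) = 3.
rank(C) = 3 = n, so the pair (A, B) is completely controllable.

3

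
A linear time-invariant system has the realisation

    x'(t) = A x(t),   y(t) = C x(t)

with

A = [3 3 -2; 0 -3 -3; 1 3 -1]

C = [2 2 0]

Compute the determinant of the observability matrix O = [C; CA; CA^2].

-376

CA = [[6, 0, -10]]
CA^2 = [[8, -12, -2]]
Observability matrix O = [C; CA; CA^2] = [[2, 2, 0], [6, 0, -10], [8, -12, -2]]
Expanding along the first row, det(O) = 2·(0·(-2) - (-10)·(-12)) - 2·(6·(-2) - (-10)·8) + 0·(6·(-12) - 0·8) = 2·(-120) - 2·68 + 0·(-72) = -376
Since det(O) ≠ 0, rank(O) = 3 and the system is completely observable.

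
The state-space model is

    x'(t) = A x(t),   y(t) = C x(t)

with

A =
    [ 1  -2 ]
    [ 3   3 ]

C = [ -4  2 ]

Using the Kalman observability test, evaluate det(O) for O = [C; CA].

-60

CA = [[2, 14]]
Observability matrix O = [C; CA] = [[-4, 2], [2, 14]]
det(O) = (-4)·14 - 2·2 = -56 - 4 = -60
Since det(O) ≠ 0, rank(O) = 2 and the system is completely observable.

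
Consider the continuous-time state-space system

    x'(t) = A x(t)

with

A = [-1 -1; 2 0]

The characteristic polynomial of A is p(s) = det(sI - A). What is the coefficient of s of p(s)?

For a 2×2 matrix, det(sI - A) = s^2 - (tr A)s + det A.
tr A = -1, det A = 2.
So p(s) = s^2 + s + 2.
The coefficient of s is 1.

1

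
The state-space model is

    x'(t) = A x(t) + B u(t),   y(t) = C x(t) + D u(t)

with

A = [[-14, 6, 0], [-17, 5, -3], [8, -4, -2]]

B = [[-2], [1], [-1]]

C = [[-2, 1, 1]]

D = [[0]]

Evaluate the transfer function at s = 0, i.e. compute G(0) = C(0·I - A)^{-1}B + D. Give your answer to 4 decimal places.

G(0) = C(-A)^{-1}B + D = -C A^{-1} B + D.
det A = -40, so A^{-1} = (1/-40)·adj(A) = [[11/20, -3/10, 9/20], [29/20, -7/10, 21/20], [-7/10, 1/5, -4/5]]
A^{-1} B = [-37/20, -93/20, 12/5]^T
C A^{-1} B = 29/20
G(0) = D - C A^{-1} B = 0 - (29/20) = -29/20 ≈ -1.4500

-1.4500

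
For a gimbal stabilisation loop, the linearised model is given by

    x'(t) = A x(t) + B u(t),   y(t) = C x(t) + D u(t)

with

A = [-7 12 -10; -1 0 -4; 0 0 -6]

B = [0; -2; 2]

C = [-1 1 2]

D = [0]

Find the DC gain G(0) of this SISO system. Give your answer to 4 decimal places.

G(0) = C(-A)^{-1}B + D = -C A^{-1} B + D.
det A = -72, so A^{-1} = (1/-72)·adj(A) = [[0, -1, 2/3], [1/12, -7/12, 1/4], [0, 0, -1/6]]
A^{-1} B = [10/3, 5/3, -1/3]^T
C A^{-1} B = -7/3
G(0) = D - C A^{-1} B = 0 - (-7/3) = 7/3 ≈ 2.3333

2.3333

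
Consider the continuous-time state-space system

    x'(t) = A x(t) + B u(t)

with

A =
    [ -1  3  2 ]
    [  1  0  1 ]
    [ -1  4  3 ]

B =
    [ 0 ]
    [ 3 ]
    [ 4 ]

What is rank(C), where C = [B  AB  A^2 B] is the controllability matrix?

AB = [[17], [4], [24]]
A^2B = [[43], [41], [71]]
Controllability matrix C = [B  AB  A^2B] = [[0, 17, 43], [3, 4, 41], [4, 24, 71]]
det(C) = 0·(4·71 - 41·24) - 17·(3·71 - 41·4) + 43·(3·24 - 4·4) = 0·(-700) - 17·49 + 43·56 = 1575 ≠ 0, so rank(C) = 3.
rank(C) = 3 = n, so the pair (A, B) is completely controllable.

3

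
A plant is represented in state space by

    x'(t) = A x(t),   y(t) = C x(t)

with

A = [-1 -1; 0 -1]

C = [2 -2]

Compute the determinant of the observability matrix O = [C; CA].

CA = [[-2, 0]]
Observability matrix O = [C; CA] = [[2, -2], [-2, 0]]
det(O) = 2·0 - (-2)·(-2) = 0 - 4 = -4
Since det(O) ≠ 0, rank(O) = 2 and the system is completely observable.

-4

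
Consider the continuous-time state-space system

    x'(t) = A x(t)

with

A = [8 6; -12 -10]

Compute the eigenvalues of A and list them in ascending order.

-4, 2

det(sI - A) = s^2 - (tr A)s + det A, with tr A = 8 + (-10) = -2 and det A = 8·(-10) - 6·(-12) = -80 - (-72) = -8.
So p(s) = det(sI - A) = s^2 + 2s - 8.
Factor s^2 + 2s - 8: two numbers with sum -2 and product -8 are 2 and -4, so s^2 + 2s - 8 = (s - 2)(s + 4).
Hence p(s) = (s - 2) (s + 4), with roots -4, 2.
At least one eigenvalue has non-negative real part, so the system is not asymptotically stable.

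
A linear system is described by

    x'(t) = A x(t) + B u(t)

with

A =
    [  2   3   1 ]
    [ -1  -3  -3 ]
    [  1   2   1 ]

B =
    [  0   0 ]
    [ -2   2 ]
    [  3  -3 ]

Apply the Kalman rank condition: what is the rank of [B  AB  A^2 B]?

3

AB = [[-3, 3], [-3, 3], [-1, 1]]
A^2B = [[-16, 16], [15, -15], [-10, 10]]
Controllability matrix C = [B  AB  A^2B] = [[0, 0, -3, 3, -16, 16], [-2, 2, -3, 3, 15, -15], [3, -3, -1, 1, -10, 10]]
Take the 3×3 submatrix of C formed by columns 1, 3, 5: [[0, -3, -16], [-2, -3, 15], [3, -1, -10]]. Its determinant is 0·((-3)·(-10) - 15·(-1)) - (-3)·((-2)·(-10) - 15·3) + (-16)·((-2)·(-1) - (-3)·3) = 0·45 - (-3)·(-25) + (-16)·11 = -251 ≠ 0.
So rank(C) ≥ 3; since C has 3 rows, rank(C) = 3.
rank(C) = 3 = n, so the pair (A, B) is completely controllable.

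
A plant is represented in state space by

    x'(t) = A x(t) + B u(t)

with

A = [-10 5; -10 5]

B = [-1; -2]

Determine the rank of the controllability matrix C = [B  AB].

AB = [[0], [0]]
Controllability matrix C = [B  AB] = [[-1, 0], [-2, 0]]
Every column of C is a scalar multiple of column 1 = [-1, -2] (multipliers 1, 0), so the columns span a one-dimensional space.
C ≠ 0, hence rank(C) = 1.
rank(C) = 1 < n = 2, so the pair (A, B) is not completely controllable.

1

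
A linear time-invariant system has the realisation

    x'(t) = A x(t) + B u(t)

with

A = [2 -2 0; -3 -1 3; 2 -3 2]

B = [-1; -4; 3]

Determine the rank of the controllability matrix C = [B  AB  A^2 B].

3

AB = [[6], [16], [16]]
A^2B = [[-20], [14], [-4]]
Controllability matrix C = [B  AB  A^2B] = [[-1, 6, -20], [-4, 16, 14], [3, 16, -4]]
det(C) = (-1)·(16·(-4) - 14·16) - 6·((-4)·(-4) - 14·3) + (-20)·((-4)·16 - 16·3) = (-1)·(-288) - 6·(-26) + (-20)·(-112) = 2684 ≠ 0, so rank(C) = 3.
rank(C) = 3 = n, so the pair (A, B) is completely controllable.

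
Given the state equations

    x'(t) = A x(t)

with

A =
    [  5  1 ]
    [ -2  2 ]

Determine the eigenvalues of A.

det(sI - A) = s^2 - (tr A)s + det A, with tr A = 5 + 2 = 7 and det A = 5·2 - 1·(-2) = 10 - (-2) = 12.
So p(s) = det(sI - A) = s^2 - 7s + 12.
Factor s^2 - 7s + 12: two numbers with sum 7 and product 12 are 4 and 3, so s^2 - 7s + 12 = (s - 4)(s - 3).
Hence p(s) = (s - 4) (s - 3), with roots 3, 4.
At least one eigenvalue has non-negative real part, so the system is not asymptotically stable.

3, 4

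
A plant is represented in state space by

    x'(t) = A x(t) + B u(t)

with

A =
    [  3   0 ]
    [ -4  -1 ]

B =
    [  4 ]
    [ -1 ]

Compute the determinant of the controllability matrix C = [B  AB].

AB = [[12], [-15]]
Controllability matrix C = [B  AB] = [[4, 12], [-1, -15]]
det(C) = 4·(-15) - 12·(-1) = -60 - (-12) = -48
Since det(C) ≠ 0, rank(C) = 2 and the system is completely controllable.

-48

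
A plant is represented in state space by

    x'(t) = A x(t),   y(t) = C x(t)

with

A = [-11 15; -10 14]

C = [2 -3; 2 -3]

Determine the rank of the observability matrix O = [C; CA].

1

CA = [[8, -12], [8, -12]]
Observability matrix O = [C; CA] = [[2, -3], [2, -3], [8, -12], [8, -12]]
Every row of O is a scalar multiple of row 1 = [2, -3] (multipliers 1, 1, 4, 4), so the rows span a one-dimensional space.
O ≠ 0, hence rank(O) = 1.
rank(O) = 1 < n = 2, so the pair (A, C) is not completely observable.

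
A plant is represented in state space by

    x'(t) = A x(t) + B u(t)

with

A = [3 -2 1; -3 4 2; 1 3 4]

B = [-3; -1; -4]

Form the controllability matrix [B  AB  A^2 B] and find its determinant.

AB = [[-11], [-3], [-22]]
A^2B = [[-49], [-23], [-108]]
Controllability matrix C = [B  AB  A^2B] = [[-3, -11, -49], [-1, -3, -23], [-4, -22, -108]]
Expanding along the first row, det(C) = (-3)·((-3)·(-108) - (-23)·(-22)) - (-11)·((-1)·(-108) - (-23)·(-4)) + (-49)·((-1)·(-22) - (-3)·(-4)) = (-3)·(-182) - (-11)·16 + (-49)·10 = 232
Since det(C) ≠ 0, rank(C) = 3 and the system is completely controllable.

232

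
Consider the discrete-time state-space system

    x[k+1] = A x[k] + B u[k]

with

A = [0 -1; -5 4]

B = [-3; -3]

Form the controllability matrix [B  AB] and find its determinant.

0

AB = [[3], [3]]
Controllability matrix C = [B  AB] = [[-3, 3], [-3, 3]]
det(C) = (-3)·3 - 3·(-3) = -9 - (-9) = 0
Since det(C) = 0, rank(C) < 2 and the system is not completely controllable.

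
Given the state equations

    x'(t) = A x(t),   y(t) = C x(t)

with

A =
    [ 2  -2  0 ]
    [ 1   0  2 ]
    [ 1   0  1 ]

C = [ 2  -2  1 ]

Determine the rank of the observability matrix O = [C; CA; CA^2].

CA = [[3, -4, -3]]
CA^2 = [[-1, -6, -11]]
Observability matrix O = [C; CA; CA^2] = [[2, -2, 1], [3, -4, -3], [-1, -6, -11]]
det(O) = 2·((-4)·(-11) - (-3)·(-6)) - (-2)·(3·(-11) - (-3)·(-1)) + 1·(3·(-6) - (-4)·(-1)) = 2·26 - (-2)·(-36) + 1·(-22) = -42 ≠ 0, so rank(O) = 3.
rank(O) = 3 = n, so the pair (A, C) is completely observable.

3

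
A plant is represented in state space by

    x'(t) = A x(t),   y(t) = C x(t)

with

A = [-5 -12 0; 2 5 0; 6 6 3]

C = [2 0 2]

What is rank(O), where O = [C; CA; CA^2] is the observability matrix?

2

CA = [[2, -12, 6]]
CA^2 = [[2, -48, 18]]
Observability matrix O = [C; CA; CA^2] = [[2, 0, 2], [2, -12, 6], [2, -48, 18]]
The columns c1, c2, c3 of O are linearly dependent: -3·c1 + c2 + 3·c3 = 0 (check each entry), so rank(O) ≤ 2.
The 2×2 minor from rows 1, 2, columns 1, 2 is 2·(-12) - 0·2 = -24 - 0 = -24 ≠ 0, so rank(O) = 2.
rank(O) = 2 < n = 3, so the pair (A, C) is not completely observable.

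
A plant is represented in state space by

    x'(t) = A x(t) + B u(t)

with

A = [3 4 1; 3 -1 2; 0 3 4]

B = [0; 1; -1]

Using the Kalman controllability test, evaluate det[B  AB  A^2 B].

25

AB = [[3], [-3], [-1]]
A^2B = [[-4], [10], [-13]]
Controllability matrix C = [B  AB  A^2B] = [[0, 3, -4], [1, -3, 10], [-1, -1, -13]]
Expanding along the first row, det(C) = 0·((-3)·(-13) - 10·(-1)) - 3·(1·(-13) - 10·(-1)) + (-4)·(1·(-1) - (-3)·(-1)) = 0·49 - 3·(-3) + (-4)·(-4) = 25
Since det(C) ≠ 0, rank(C) = 3 and the system is completely controllable.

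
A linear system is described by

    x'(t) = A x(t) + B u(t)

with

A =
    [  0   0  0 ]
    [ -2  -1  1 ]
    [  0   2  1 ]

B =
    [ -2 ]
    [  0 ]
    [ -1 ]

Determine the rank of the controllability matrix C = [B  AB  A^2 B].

3

AB = [[0], [3], [-1]]
A^2B = [[0], [-4], [5]]
Controllability matrix C = [B  AB  A^2B] = [[-2, 0, 0], [0, 3, -4], [-1, -1, 5]]
det(C) = (-2)·(3·5 - (-4)·(-1)) - 0·(0·5 - (-4)·(-1)) + 0·(0·(-1) - 3·(-1)) = (-2)·11 - 0·(-4) + 0·3 = -22 ≠ 0, so rank(C) = 3.
rank(C) = 3 = n, so the pair (A, B) is completely controllable.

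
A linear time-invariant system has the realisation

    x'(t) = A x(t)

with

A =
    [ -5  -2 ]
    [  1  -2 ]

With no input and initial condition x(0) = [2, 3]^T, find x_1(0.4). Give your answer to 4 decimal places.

-0.3906

det(sI - A) = s^2 - (tr A)s + det A, with tr A = (-5) + (-2) = -7 and det A = (-5)·(-2) - (-2)·1 = 10 - (-2) = 12.
So p(s) = det(sI - A) = s^2 + 7s + 12.
Factor s^2 + 7s + 12: two numbers with sum -7 and product 12 are -3 and -4, so s^2 + 7s + 12 = (s + 3)(s + 4).
Hence p(s) = (s + 3) (s + 4), with roots -4, -3.
The eigenvalues -4, -3 are distinct and real, so A is diagonalisable and x(t) = e^{At} x(0) = V diag(e^{λ_i t}) V^{-1} x(0), where the columns of V are the eigenvectors.
λ = -4: A - (-4)I = [[-1, -2], [1, 2]]. Row 1 gives (-1)·v1 + (-2)·v2 = 0, so take v_1 = [2, -1]^T.
λ = -3: A - (-3)I = [[-2, -2], [1, 1]]. Row 1 gives (-2)·v1 + (-2)·v2 = 0, so take v_2 = [-1, 1]^T.
V = [v_1 v_2] = [[2, -1], [-1, 1]] has det V = 1, so V^{-1} = adj(V)/det V = [[1, 1], [1, 2]].
Modal coordinates z(0) = V^{-1} x(0): 1·2 + 1·3 = 5; 1·2 + 2·3 = 8; so z(0) = [5, 8]^T.
x_1(t) = Σ_i (v_i)_1 · z_i(0) · e^{λ_i t} (row 1 of V times the modal terms).
x_1(0.4) = 2·5·e^{-4·0.4} + (-1)·8·e^{-3·0.4} = 10·0.201897 + (-8)·0.301194 = -0.3906.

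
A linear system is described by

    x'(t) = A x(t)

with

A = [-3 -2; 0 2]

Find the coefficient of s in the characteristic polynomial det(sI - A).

1

For a 2×2 matrix, det(sI - A) = s^2 - (tr A)s + det A.
tr A = -1, det A = -6.
So p(s) = s^2 + s - 6.
The coefficient of s is 1.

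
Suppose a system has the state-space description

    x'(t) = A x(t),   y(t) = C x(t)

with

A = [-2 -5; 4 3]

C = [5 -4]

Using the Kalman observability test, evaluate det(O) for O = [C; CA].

-289

CA = [[-26, -37]]
Observability matrix O = [C; CA] = [[5, -4], [-26, -37]]
det(O) = 5·(-37) - (-4)·(-26) = -185 - 104 = -289
Since det(O) ≠ 0, rank(O) = 2 and the system is completely observable.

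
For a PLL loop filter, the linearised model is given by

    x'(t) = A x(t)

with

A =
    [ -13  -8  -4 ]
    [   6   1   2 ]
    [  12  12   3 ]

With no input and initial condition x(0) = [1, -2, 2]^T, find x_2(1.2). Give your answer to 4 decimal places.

-0.0298

det(sI - A) = s^3 - (tr A)s^2 + (M11 + M22 + M33)s - det A, where Mii is the 2×2 principal minor of A obtained by deleting row i and column i.
tr A = (-13) + 1 + 3 = -9; M11 = 1·3 - 2·12 = 3 - 24 = -21; M22 = (-13)·3 - (-4)·12 = -39 - (-48) = 9; M33 = (-13)·1 - (-8)·6 = -13 - (-48) = 35; sum of minors = 23.
det A = (-13)·(1·3 - 2·12) - (-8)·(6·3 - 2·12) + (-4)·(6·12 - 1·12) = (-13)·(-21) - (-8)·(-6) + (-4)·60 = -15.
So p(s) = det(sI - A) = s^3 + 9s^2 + 23s + 15.
Rational-root test: any integer root divides 15. Testing small divisors, s = -1 works: p(-1) = -1 + 9 + (-23) + 15 = 0, so (s + 1) is a factor.
Dividing, p(s) = (s + 1)(s^2 + 8s + 15).
Factor s^2 + 8s + 15: two numbers with sum -8 and product 15 are -3 and -5, so s^2 + 8s + 15 = (s + 3)(s + 5).
Hence p(s) = (s + 1) (s + 3) (s + 5), with roots -5, -3, -1.
The eigenvalues -5, -3, -1 are distinct and real, so A is diagonalisable and x(t) = e^{At} x(0) = V diag(e^{λ_i t}) V^{-1} x(0), where the columns of V are the eigenvectors.
λ = -5: A - (-5)I = [[-8, -8, -4], [6, 6, 2], [12, 12, 8]]. v must be orthogonal to every row; (row 1) × (row 2) = [8, -8, 0], so take v_1 = [-1, 1, 0]^T.
λ = -3: A - (-3)I = [[-10, -8, -4], [6, 4, 2], [12, 12, 6]]. v must be orthogonal to every row; (row 1) × (row 2) = [0, -4, 8], so take v_2 = [0, 1, -2]^T.
λ = -1: A - (-1)I = [[-12, -8, -4], [6, 2, 2], [12, 12, 4]]. v must be orthogonal to every row; (row 1) × (row 2) = [-8, 0, 24], so take v_3 = [1, 0, -3]^T.
V = [v_1 v_2 v_3] = [[-1, 0, 1], [1, 1, 0], [0, -2, -3]] has det V = 1, so V^{-1} = adj(V)/det V = [[-3, -2, -1], [3, 3, 1], [-2, -2, -1]].
Modal coordinates z(0) = V^{-1} x(0): (-3)·1 + (-2)·(-2) + (-1)·2 = -1; 3·1 + 3·(-2) + 1·2 = -1; (-2)·1 + (-2)·(-2) + (-1)·2 = 0; so z(0) = [-1, -1, 0]^T.
x_2(t) = Σ_i (v_i)_2 · z_i(0) · e^{λ_i t} (row 2 of V times the modal terms).
x_2(1.2) = 1·(-1)·e^{-5·1.2} + 1·(-1)·e^{-3·1.2} + 0·0·e^{-1·1.2} = (-1)·0.002479 + (-1)·0.027324 + 0·0.301194 = -0.0298.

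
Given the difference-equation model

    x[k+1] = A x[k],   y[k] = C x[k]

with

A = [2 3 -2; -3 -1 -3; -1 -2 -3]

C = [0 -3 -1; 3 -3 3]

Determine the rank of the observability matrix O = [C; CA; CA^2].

3

CA = [[10, 5, 12], [12, 6, -6]]
CA^2 = [[-7, 1, -71], [12, 42, -24]]
Observability matrix O = [C; CA; CA^2] = [[0, -3, -1], [3, -3, 3], [10, 5, 12], [12, 6, -6], [-7, 1, -71], [12, 42, -24]]
Take the 3×3 submatrix of O formed by rows 1, 2, 3: [[0, -3, -1], [3, -3, 3], [10, 5, 12]]. Its determinant is 0·((-3)·12 - 3·5) - (-3)·(3·12 - 3·10) + (-1)·(3·5 - (-3)·10) = 0·(-51) - (-3)·6 + (-1)·45 = -27 ≠ 0.
So rank(O) ≥ 3; since O has 3 columns, rank(O) = 3.
rank(O) = 3 = n, so the pair (A, C) is completely observable.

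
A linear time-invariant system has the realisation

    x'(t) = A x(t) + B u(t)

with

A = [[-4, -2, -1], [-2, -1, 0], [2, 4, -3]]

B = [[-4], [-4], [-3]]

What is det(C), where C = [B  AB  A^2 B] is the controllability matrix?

AB = [[27], [12], [-15]]
A^2B = [[-117], [-66], [147]]
Controllability matrix C = [B  AB  A^2B] = [[-4, 27, -117], [-4, 12, -66], [-3, -15, 147]]
Expanding along the first row, det(C) = (-4)·(12·147 - (-66)·(-15)) - 27·((-4)·147 - (-66)·(-3)) + (-117)·((-4)·(-15) - 12·(-3)) = (-4)·774 - 27·(-786) + (-117)·96 = 6894
Since det(C) ≠ 0, rank(C) = 3 and the system is completely controllable.

6894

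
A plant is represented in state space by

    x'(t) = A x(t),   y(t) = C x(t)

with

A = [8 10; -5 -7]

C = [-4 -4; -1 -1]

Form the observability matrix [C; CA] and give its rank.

1

CA = [[-12, -12], [-3, -3]]
Observability matrix O = [C; CA] = [[-4, -4], [-1, -1], [-12, -12], [-3, -3]]
Every row of O is a scalar multiple of row 1 = [-4, -4] (multipliers 1, 1/4, 3, 3/4), so the rows span a one-dimensional space.
O ≠ 0, hence rank(O) = 1.
rank(O) = 1 < n = 2, so the pair (A, C) is not completely observable.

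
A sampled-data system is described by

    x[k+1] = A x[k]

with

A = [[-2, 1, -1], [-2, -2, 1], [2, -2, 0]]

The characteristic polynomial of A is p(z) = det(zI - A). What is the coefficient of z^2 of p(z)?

4

Expand det(zI - A) for the 3×3 matrix.
p(z) = z^3 + 4z^2 + 10z + 10.
(Check: constant term = det(-A) = (-1)^3 det A = 10; coefficient of z^2 = -tr A = 4.)
The coefficient of z^2 is 4.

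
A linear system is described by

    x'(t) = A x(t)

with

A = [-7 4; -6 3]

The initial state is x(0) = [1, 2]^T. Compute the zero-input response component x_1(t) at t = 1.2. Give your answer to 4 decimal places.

det(sI - A) = s^2 - (tr A)s + det A, with tr A = (-7) + 3 = -4 and det A = (-7)·3 - 4·(-6) = -21 - (-24) = 3.
So p(s) = det(sI - A) = s^2 + 4s + 3.
Factor s^2 + 4s + 3: two numbers with sum -4 and product 3 are -1 and -3, so s^2 + 4s + 3 = (s + 1)(s + 3).
Hence p(s) = (s + 1) (s + 3), with roots -3, -1.
The eigenvalues -3, -1 are distinct and real, so A is diagonalisable and x(t) = e^{At} x(0) = V diag(e^{λ_i t}) V^{-1} x(0), where the columns of V are the eigenvectors.
λ = -3: A - (-3)I = [[-4, 4], [-6, 6]]. Row 1 gives (-4)·v1 + 4·v2 = 0, so take v_1 = [1, 1]^T.
λ = -1: A - (-1)I = [[-6, 4], [-6, 4]]. Row 1 gives (-6)·v1 + 4·v2 = 0, so take v_2 = [-2, -3]^T.
V = [v_1 v_2] = [[1, -2], [1, -3]] has det V = -1, so V^{-1} = adj(V)/det V = [[3, -2], [1, -1]].
Modal coordinates z(0) = V^{-1} x(0): 3·1 + (-2)·2 = -1; 1·1 + (-1)·2 = -1; so z(0) = [-1, -1]^T.
x_1(t) = Σ_i (v_i)_1 · z_i(0) · e^{λ_i t} (row 1 of V times the modal terms).
x_1(1.2) = 1·(-1)·e^{-3·1.2} + (-2)·(-1)·e^{-1·1.2} = (-1)·0.027324 + 2·0.301194 = 0.5751.

0.5751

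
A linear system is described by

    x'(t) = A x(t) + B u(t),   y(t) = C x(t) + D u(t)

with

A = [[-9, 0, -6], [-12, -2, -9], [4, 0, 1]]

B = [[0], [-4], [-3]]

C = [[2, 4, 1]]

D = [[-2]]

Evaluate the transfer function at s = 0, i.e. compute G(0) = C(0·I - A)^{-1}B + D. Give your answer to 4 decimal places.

-5.8000

G(0) = C(-A)^{-1}B + D = -C A^{-1} B + D.
det A = -30, so A^{-1} = (1/-30)·adj(A) = [[1/15, 0, 2/5], [4/5, -1/2, 3/10], [-4/15, 0, -3/5]]
A^{-1} B = [-6/5, 11/10, 9/5]^T
C A^{-1} B = 19/5
G(0) = D - C A^{-1} B = -2 - (19/5) = -29/5 ≈ -5.8000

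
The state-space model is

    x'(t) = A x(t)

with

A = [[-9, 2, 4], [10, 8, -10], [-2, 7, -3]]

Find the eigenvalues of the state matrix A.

det(sI - A) = s^3 - (tr A)s^2 + (M11 + M22 + M33)s - det A, where Mii is the 2×2 principal minor of A obtained by deleting row i and column i.
tr A = (-9) + 8 + (-3) = -4; M11 = 8·(-3) - (-10)·7 = -24 - (-70) = 46; M22 = (-9)·(-3) - 4·(-2) = 27 - (-8) = 35; M33 = (-9)·8 - 2·10 = -72 - 20 = -92; sum of minors = -11.
det A = (-9)·(8·(-3) - (-10)·7) - 2·(10·(-3) - (-10)·(-2)) + 4·(10·7 - 8·(-2)) = (-9)·46 - 2·(-50) + 4·86 = 30.
So p(s) = det(sI - A) = s^3 + 4s^2 - 11s - 30.
Rational-root test: any integer root divides -30. Testing small divisors, s = -2 works: p(-2) = -8 + 16 + 22 + (-30) = 0, so (s + 2) is a factor.
Dividing, p(s) = (s + 2)(s^2 + 2s - 15).
Factor s^2 + 2s - 15: two numbers with sum -2 and product -15 are 3 and -5, so s^2 + 2s - 15 = (s - 3)(s + 5).
Hence p(s) = (s - 3) (s + 2) (s + 5), with roots -5, -2, 3.
At least one eigenvalue has non-negative real part, so the system is not asymptotically stable.

-5, -2, 3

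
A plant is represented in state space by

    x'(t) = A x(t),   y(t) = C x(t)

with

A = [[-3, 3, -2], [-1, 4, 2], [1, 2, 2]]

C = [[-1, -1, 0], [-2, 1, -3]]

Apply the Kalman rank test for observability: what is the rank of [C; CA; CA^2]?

3

CA = [[4, -7, 0], [2, -8, 0]]
CA^2 = [[-5, -16, -22], [2, -26, -20]]
Observability matrix O = [C; CA; CA^2] = [[-1, -1, 0], [-2, 1, -3], [4, -7, 0], [2, -8, 0], [-5, -16, -22], [2, -26, -20]]
Take the 3×3 submatrix of O formed by rows 1, 2, 3: [[-1, -1, 0], [-2, 1, -3], [4, -7, 0]]. Its determinant is (-1)·(1·0 - (-3)·(-7)) - (-1)·((-2)·0 - (-3)·4) + 0·((-2)·(-7) - 1·4) = (-1)·(-21) - (-1)·12 + 0·10 = 33 ≠ 0.
So rank(O) ≥ 3; since O has 3 columns, rank(O) = 3.
rank(O) = 3 = n, so the pair (A, C) is completely observable.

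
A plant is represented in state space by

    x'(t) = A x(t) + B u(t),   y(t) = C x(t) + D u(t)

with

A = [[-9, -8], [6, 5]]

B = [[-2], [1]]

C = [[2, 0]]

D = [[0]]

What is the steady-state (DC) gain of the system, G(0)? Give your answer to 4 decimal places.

G(0) = C(-A)^{-1}B + D = -C A^{-1} B + D.
det A = 3, so A^{-1} = (1/3)·adj(A) = [[5/3, 8/3], [-2, -3]]
A^{-1} B = [-2/3, 1]^T
C A^{-1} B = -4/3
G(0) = D - C A^{-1} B = 0 - (-4/3) = 4/3 ≈ 1.3333

1.3333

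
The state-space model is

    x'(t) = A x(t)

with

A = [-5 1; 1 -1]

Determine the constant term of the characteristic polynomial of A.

4

For a 2×2 matrix, det(sI - A) = s^2 - (tr A)s + det A.
tr A = -6, det A = 4.
So p(s) = s^2 + 6s + 4.
The constant term is 4.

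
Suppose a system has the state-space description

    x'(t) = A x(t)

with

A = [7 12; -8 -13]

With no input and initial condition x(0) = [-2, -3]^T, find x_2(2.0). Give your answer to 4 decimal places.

det(sI - A) = s^2 - (tr A)s + det A, with tr A = 7 + (-13) = -6 and det A = 7·(-13) - 12·(-8) = -91 - (-96) = 5.
So p(s) = det(sI - A) = s^2 + 6s + 5.
Factor s^2 + 6s + 5: two numbers with sum -6 and product 5 are -1 and -5, so s^2 + 6s + 5 = (s + 1)(s + 5).
Hence p(s) = (s + 1) (s + 5), with roots -5, -1.
The eigenvalues -5, -1 are distinct and real, so A is diagonalisable and x(t) = e^{At} x(0) = V diag(e^{λ_i t}) V^{-1} x(0), where the columns of V are the eigenvectors.
λ = -5: A - (-5)I = [[12, 12], [-8, -8]]. Row 1 gives 12·v1 + 12·v2 = 0, so take v_1 = [-1, 1]^T.
λ = -1: A - (-1)I = [[8, 12], [-8, -12]]. Row 1 gives 8·v1 + 12·v2 = 0, so take v_2 = [-3, 2]^T.
V = [v_1 v_2] = [[-1, -3], [1, 2]] has det V = 1, so V^{-1} = adj(V)/det V = [[2, 3], [-1, -1]].
Modal coordinates z(0) = V^{-1} x(0): 2·(-2) + 3·(-3) = -13; (-1)·(-2) + (-1)·(-3) = 5; so z(0) = [-13, 5]^T.
x_2(t) = Σ_i (v_i)_2 · z_i(0) · e^{λ_i t} (row 2 of V times the modal terms).
x_2(2.0) = 1·(-13)·e^{-5·2.0} + 2·5·e^{-1·2.0} = (-13)·0.000045 + 10·0.135335 = 1.3528.

1.3528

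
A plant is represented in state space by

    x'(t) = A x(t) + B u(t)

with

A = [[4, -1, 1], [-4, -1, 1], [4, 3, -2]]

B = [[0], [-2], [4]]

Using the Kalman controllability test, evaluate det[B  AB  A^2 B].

-200

AB = [[6], [6], [-14]]
A^2B = [[4], [-44], [70]]
Controllability matrix C = [B  AB  A^2B] = [[0, 6, 4], [-2, 6, -44], [4, -14, 70]]
Expanding along the first row, det(C) = 0·(6·70 - (-44)·(-14)) - 6·((-2)·70 - (-44)·4) + 4·((-2)·(-14) - 6·4) = 0·(-196) - 6·36 + 4·4 = -200
Since det(C) ≠ 0, rank(C) = 3 and the system is completely controllable.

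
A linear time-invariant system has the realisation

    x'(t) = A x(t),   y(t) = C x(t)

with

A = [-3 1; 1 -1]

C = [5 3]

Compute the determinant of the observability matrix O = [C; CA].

46

CA = [[-12, 2]]
Observability matrix O = [C; CA] = [[5, 3], [-12, 2]]
det(O) = 5·2 - 3·(-12) = 10 - (-36) = 46
Since det(O) ≠ 0, rank(O) = 2 and the system is completely observable.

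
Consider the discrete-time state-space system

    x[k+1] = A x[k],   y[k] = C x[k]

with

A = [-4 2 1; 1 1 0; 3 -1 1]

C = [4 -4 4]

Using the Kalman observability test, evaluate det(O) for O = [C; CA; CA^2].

CA = [[-8, 0, 8]]
CA^2 = [[56, -24, 0]]
Observability matrix O = [C; CA; CA^2] = [[4, -4, 4], [-8, 0, 8], [56, -24, 0]]
Expanding along the first row, det(O) = 4·(0·0 - 8·(-24)) - (-4)·((-8)·0 - 8·56) + 4·((-8)·(-24) - 0·56) = 4·192 - (-4)·(-448) + 4·192 = -256
Since det(O) ≠ 0, rank(O) = 3 and the system is completely observable.

-256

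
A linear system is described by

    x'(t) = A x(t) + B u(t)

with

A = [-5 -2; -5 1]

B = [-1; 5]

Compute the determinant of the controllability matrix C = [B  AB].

15

AB = [[-5], [10]]
Controllability matrix C = [B  AB] = [[-1, -5], [5, 10]]
det(C) = (-1)·10 - (-5)·5 = -10 - (-25) = 15
Since det(C) ≠ 0, rank(C) = 2 and the system is completely controllable.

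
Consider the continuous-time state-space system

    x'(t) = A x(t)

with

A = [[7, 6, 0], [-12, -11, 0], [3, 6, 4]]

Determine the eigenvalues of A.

-5, 1, 4

det(sI - A) = s^3 - (tr A)s^2 + (M11 + M22 + M33)s - det A, where Mii is the 2×2 principal minor of A obtained by deleting row i and column i.
tr A = 7 + (-11) + 4 = 0; M11 = (-11)·4 - 0·6 = -44 - 0 = -44; M22 = 7·4 - 0·3 = 28 - 0 = 28; M33 = 7·(-11) - 6·(-12) = -77 - (-72) = -5; sum of minors = -21.
det A = 7·((-11)·4 - 0·6) - 6·((-12)·4 - 0·3) + 0·((-12)·6 - (-11)·3) = 7·(-44) - 6·(-48) + 0·(-39) = -20.
So p(s) = det(sI - A) = s^3 - 21s + 20.
Rational-root test: any integer root divides 20. Testing small divisors, s = 1 works: p(1) = 1 + 0 + (-21) + 20 = 0, so (s - 1) is a factor.
Dividing, p(s) = (s - 1)(s^2 + s - 20).
Factor s^2 + s - 20: two numbers with sum -1 and product -20 are 4 and -5, so s^2 + s - 20 = (s - 4)(s + 5).
Hence p(s) = (s - 4) (s - 1) (s + 5), with roots -5, 1, 4.
At least one eigenvalue has non-negative real part, so the system is not asymptotically stable.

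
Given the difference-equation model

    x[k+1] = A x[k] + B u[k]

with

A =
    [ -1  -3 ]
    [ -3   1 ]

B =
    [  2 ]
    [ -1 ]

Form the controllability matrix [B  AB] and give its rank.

2

AB = [[1], [-7]]
Controllability matrix C = [B  AB] = [[2, 1], [-1, -7]]
det(C) = 2·(-7) - 1·(-1) = -14 - (-1) = -13 ≠ 0, so rank(C) = 2.
rank(C) = 2 = n, so the pair (A, B) is completely controllable.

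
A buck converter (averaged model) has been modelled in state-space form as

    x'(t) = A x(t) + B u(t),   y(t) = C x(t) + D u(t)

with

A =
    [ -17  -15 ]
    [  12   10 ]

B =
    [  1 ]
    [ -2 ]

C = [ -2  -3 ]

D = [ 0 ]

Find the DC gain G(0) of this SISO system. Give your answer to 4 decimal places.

G(0) = C(-A)^{-1}B + D = -C A^{-1} B + D.
det A = 10, so A^{-1} = (1/10)·adj(A) = [[1, 3/2], [-6/5, -17/10]]
A^{-1} B = [-2, 11/5]^T
C A^{-1} B = -13/5
G(0) = D - C A^{-1} B = 0 - (-13/5) = 13/5 ≈ 2.6000

2.6000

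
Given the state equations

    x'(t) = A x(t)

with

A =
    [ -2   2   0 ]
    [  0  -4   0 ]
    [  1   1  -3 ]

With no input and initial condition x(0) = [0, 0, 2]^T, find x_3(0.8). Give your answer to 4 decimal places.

det(sI - A) = s^3 - (tr A)s^2 + (M11 + M22 + M33)s - det A, where Mii is the 2×2 principal minor of A obtained by deleting row i and column i.
tr A = (-2) + (-4) + (-3) = -9; M11 = (-4)·(-3) - 0·1 = 12 - 0 = 12; M22 = (-2)·(-3) - 0·1 = 6 - 0 = 6; M33 = (-2)·(-4) - 2·0 = 8 - 0 = 8; sum of minors = 26.
det A = (-2)·((-4)·(-3) - 0·1) - 2·(0·(-3) - 0·1) + 0·(0·1 - (-4)·1) = (-2)·12 - 2·0 + 0·4 = -24.
So p(s) = det(sI - A) = s^3 + 9s^2 + 26s + 24.
Rational-root test: any integer root divides 24. Testing small divisors, s = -2 works: p(-2) = -8 + 36 + (-52) + 24 = 0, so (s + 2) is a factor.
Dividing, p(s) = (s + 2)(s^2 + 7s + 12).
Factor s^2 + 7s + 12: two numbers with sum -7 and product 12 are -3 and -4, so s^2 + 7s + 12 = (s + 3)(s + 4).
Hence p(s) = (s + 2) (s + 3) (s + 4), with roots -4, -3, -2.
The eigenvalues -4, -3, -2 are distinct and real, so A is diagonalisable and x(t) = e^{At} x(0) = V diag(e^{λ_i t}) V^{-1} x(0), where the columns of V are the eigenvectors.
λ = -4: A - (-4)I = [[2, 2, 0], [0, 0, 0], [1, 1, 1]]. v must be orthogonal to every row; (row 1) × (row 3) = [2, -2, 0], so take v_1 = [1, -1, 0]^T.
λ = -3: A - (-3)I = [[1, 2, 0], [0, -1, 0], [1, 1, 0]]. v must be orthogonal to every row; (row 1) × (row 2) = [0, 0, -1], so take v_2 = [0, 0, 1]^T.
λ = -2: A - (-2)I = [[0, 2, 0], [0, -2, 0], [1, 1, -1]]. v must be orthogonal to every row; (row 1) × (row 3) = [-2, 0, -2], so take v_3 = [1, 0, 1]^T.
V = [v_1 v_2 v_3] = [[1, 0, 1], [-1, 0, 0], [0, 1, 1]] has det V = -1, so V^{-1} = adj(V)/det V = [[0, -1, 0], [-1, -1, 1], [1, 1, 0]].
Modal coordinates z(0) = V^{-1} x(0): 0·0 + (-1)·0 + 0·2 = 0; (-1)·0 + (-1)·0 + 1·2 = 2; 1·0 + 1·0 + 0·2 = 0; so z(0) = [0, 2, 0]^T.
x_3(t) = Σ_i (v_i)_3 · z_i(0) · e^{λ_i t} (row 3 of V times the modal terms).
x_3(0.8) = 0·0·e^{-4·0.8} + 1·2·e^{-3·0.8} + 1·0·e^{-2·0.8} = 0·0.040762 + 2·0.090718 + 0·0.201897 = 0.1814.

0.1814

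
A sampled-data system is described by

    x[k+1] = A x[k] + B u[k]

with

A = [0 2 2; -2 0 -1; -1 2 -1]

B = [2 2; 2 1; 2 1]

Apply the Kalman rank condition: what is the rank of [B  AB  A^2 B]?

AB = [[8, 4], [-6, -5], [0, -1]]
A^2B = [[-12, -12], [-16, -7], [-20, -13]]
Controllability matrix C = [B  AB  A^2B] = [[2, 2, 8, 4, -12, -12], [2, 1, -6, -5, -16, -7], [2, 1, 0, -1, -20, -13]]
Take the 3×3 submatrix of C formed by columns 1, 2, 3: [[2, 2, 8], [2, 1, -6], [2, 1, 0]]. Its determinant is 2·(1·0 - (-6)·1) - 2·(2·0 - (-6)·2) + 8·(2·1 - 1·2) = 2·6 - 2·12 + 8·0 = -12 ≠ 0.
So rank(C) ≥ 3; since C has 3 rows, rank(C) = 3.
rank(C) = 3 = n, so the pair (A, B) is completely controllable.

3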